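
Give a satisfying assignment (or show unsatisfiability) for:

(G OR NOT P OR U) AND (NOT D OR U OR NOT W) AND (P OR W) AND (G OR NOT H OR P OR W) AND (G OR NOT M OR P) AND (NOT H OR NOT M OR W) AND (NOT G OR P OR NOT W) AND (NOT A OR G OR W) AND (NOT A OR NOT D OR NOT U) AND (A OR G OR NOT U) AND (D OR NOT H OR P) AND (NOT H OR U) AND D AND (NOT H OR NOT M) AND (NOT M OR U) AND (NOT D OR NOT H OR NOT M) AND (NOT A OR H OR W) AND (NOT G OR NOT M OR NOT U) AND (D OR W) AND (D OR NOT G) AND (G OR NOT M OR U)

Unit clause (D) forces D = True.
Set P = True.
Set U = True.
  then (NOT A OR NOT D OR NOT U) forces A = False.
  then (A OR G OR NOT U) forces G = True.
  then (NOT G OR NOT M OR NOT U) forces M = False.
Set W = True.
Set H = False.
All clauses satisfied.

P = True; U = True; A = False; G = True; W = True; D = True; M = False; H = False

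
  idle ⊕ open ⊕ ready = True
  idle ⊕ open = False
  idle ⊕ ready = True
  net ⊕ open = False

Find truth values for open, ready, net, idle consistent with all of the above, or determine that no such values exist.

open = False, ready = True, net = False, idle = False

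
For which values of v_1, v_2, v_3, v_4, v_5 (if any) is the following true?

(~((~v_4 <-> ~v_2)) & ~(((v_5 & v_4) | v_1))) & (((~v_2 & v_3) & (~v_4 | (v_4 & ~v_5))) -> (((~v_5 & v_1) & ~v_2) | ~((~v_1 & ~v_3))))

v_1 = False; v_2 = True; v_3 = True; v_4 = False; v_5 = True

  ~((~v_4 <-> ~v_2)) & ~(((v_5 & v_4) | v_1)) = True
    ~((~v_4 <-> ~v_2)) = True
      ~v_4 <-> ~v_2 = False
        ~v_4 = True
        ~v_2 = False
    ~(((v_5 & v_4) | v_1)) = True
      (v_5 & v_4) | v_1 = False
        v_5 & v_4 = False
  ((~v_2 & v_3) & (~v_4 | (v_4 & ~v_5))) -> (((~v_5 & v_1) & ~v_2) | ~((~v_1 & ~v_3))) = True
    (~v_2 & v_3) & (~v_4 | (v_4 & ~v_5)) = False
      ~v_2 & v_3 = False
        ~v_2 = False
      ~v_4 | (v_4 & ~v_5) = True
        ~v_4 = True
        v_4 & ~v_5 = False
          ~v_5 = False
    ((~v_5 & v_1) & ~v_2) | ~((~v_1 & ~v_3)) = True
      (~v_5 & v_1) & ~v_2 = False
        ~v_5 & v_1 = False
          ~v_5 = False
        ~v_2 = False
      ~((~v_1 & ~v_3)) = True
        ~v_1 & ~v_3 = False
          ~v_1 = True
          ~v_3 = False
Both conjuncts True, so the formula holds.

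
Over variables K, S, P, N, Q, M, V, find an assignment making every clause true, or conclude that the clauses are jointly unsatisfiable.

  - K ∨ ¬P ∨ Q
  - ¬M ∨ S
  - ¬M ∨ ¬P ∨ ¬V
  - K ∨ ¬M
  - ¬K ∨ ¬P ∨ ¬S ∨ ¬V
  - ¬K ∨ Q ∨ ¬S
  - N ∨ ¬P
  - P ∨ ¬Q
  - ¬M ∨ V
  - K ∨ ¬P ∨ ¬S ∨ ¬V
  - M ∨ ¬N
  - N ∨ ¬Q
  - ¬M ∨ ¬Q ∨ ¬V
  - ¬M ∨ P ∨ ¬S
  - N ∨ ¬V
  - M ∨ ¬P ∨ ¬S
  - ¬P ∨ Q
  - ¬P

Unit clause (¬P) forces P = False.
In (P ∨ ¬Q) only ¬Q is left, so Q = False.
Set K = False.
  then (K ∨ ¬M) forces M = False.
  then (M ∨ ¬N) forces N = False.
  then (N ∨ ¬V) forces V = False.
Set S = True.
All clauses satisfied.

K = False, S = True, P = False, N = False, Q = False, M = False, V = False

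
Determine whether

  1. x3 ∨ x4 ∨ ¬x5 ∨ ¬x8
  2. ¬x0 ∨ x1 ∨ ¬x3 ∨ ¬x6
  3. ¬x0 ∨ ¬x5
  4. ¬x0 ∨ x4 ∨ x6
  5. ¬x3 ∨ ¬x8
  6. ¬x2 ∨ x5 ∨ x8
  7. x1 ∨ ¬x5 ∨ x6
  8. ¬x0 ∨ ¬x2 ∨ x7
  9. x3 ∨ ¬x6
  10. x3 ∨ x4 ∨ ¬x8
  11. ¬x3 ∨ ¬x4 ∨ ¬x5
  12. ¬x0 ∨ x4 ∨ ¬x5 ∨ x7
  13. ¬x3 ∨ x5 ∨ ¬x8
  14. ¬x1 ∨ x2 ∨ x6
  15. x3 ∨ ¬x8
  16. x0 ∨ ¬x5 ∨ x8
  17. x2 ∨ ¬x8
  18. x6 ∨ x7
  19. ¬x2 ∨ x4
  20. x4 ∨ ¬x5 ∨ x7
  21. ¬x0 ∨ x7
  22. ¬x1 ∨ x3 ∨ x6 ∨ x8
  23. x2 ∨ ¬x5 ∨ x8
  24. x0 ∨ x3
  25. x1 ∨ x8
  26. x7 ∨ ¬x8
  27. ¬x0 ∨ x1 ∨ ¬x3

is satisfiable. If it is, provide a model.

x0 = False; x1 = True; x2 = False; x3 = True; x4 = True; x5 = False; x6 = True; x7 = False; x8 = False

Set x0 = False.
  then (x0 ∨ x3) forces x3 = True.
  then (¬x3 ∨ ¬x8) forces x8 = False.
  then (x0 ∨ ¬x5 ∨ x8) forces x5 = False.
  then (x1 ∨ x8) forces x1 = True.
  then (¬x2 ∨ x5 ∨ x8) forces x2 = False.
  then (¬x1 ∨ x2 ∨ x6) forces x6 = True.
Set x4 = True.
Set x7 = False.
All clauses satisfied.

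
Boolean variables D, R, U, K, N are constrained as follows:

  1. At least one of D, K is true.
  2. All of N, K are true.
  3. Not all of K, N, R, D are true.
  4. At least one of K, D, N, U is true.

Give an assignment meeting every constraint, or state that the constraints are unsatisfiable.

D=F, R=T, U=F, K=T, N=T

  (1) {D, K}: 1 true — at least one ✓
  (2) {N, K}: all 2 true ✓
  (3) {K, N, R, D}: 3/4 true — not all ✓
  (4) {K, D, N, U}: 2 true — at least one ✓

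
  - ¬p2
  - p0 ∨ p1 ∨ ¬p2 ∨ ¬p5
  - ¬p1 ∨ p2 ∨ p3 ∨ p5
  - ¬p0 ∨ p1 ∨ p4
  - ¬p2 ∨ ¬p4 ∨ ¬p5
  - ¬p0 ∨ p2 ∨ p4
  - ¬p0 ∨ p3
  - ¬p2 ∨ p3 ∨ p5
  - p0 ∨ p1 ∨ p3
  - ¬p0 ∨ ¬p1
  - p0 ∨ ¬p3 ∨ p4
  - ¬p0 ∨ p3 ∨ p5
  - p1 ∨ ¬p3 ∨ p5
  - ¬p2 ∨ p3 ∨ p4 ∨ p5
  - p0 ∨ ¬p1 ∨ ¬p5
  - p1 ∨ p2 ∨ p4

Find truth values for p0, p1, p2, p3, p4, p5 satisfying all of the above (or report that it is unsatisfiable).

Unit clause (¬p2) forces p2 = False.
Set p0 = False.
Set p1 = True.
  then (p0 ∨ ¬p1 ∨ ¬p5) forces p5 = False.
  then (¬p1 ∨ p2 ∨ p3 ∨ p5) forces p3 = True.
  then (p0 ∨ ¬p3 ∨ p4) forces p4 = True.
All clauses satisfied.

p0: False, p1: True, p2: False, p3: True, p4: True, p5: False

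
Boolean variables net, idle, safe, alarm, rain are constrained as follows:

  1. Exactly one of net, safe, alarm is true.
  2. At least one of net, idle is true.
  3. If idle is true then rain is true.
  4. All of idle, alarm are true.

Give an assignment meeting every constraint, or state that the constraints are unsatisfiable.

net=F; idle=T; safe=F; alarm=T; rain=T

  (1) {net, safe, alarm}: 1 true — exactly one ✓
  (2) {net, idle}: 1 true — at least one ✓
  (3) idle=T ⇒ rain: T ✓
  (4) {idle, alarm}: all 2 true ✓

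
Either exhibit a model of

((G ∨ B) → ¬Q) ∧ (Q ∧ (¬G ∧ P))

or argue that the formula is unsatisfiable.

P = True, Q = True, G = False, B = False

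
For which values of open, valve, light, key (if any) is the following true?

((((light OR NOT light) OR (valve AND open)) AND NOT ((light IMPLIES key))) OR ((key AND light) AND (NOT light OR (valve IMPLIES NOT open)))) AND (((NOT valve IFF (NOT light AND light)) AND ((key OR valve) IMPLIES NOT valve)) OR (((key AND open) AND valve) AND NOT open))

The conjunct ((NOT valve IFF (NOT light AND light)) AND ((key OR valve) IMPLIES NOT valve)) OR (((key AND open) AND valve) AND NOT open) is unsatisfiable on its own:
  valve = True: simplifies to (key AND open) AND NOT open.
    open = True: the conjunct NOT open is False.
    open = False: the conjunct open is False.
  valve = False: simplifies to NOT light AND light.
    light = True: the conjunct NOT light is False.
    light = False: the conjunct light is False.
So the whole conjunction is unsatisfiable.

No satisfying assignment exists.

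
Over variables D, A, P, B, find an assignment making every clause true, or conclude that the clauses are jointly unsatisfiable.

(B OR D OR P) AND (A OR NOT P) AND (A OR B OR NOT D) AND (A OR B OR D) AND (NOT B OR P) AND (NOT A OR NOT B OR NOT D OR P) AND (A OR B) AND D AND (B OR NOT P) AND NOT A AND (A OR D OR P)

UNSATISFIABLE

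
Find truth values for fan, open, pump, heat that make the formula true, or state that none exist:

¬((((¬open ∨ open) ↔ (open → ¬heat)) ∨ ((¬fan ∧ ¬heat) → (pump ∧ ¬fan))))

UNSATISFIABLE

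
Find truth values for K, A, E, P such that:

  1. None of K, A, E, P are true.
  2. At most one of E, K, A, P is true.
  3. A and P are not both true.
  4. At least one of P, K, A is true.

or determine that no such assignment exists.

UNSATISFIABLE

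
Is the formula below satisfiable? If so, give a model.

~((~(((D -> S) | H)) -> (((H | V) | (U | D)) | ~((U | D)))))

Case D = True: the formula becomes ~((~((S | H)) -> True)) = False.
Case D = False: the formula becomes ~((False -> (((H | V) | U) | ~U))) = False.
Both cases fail — unsatisfiable.

UNSATISFIABLE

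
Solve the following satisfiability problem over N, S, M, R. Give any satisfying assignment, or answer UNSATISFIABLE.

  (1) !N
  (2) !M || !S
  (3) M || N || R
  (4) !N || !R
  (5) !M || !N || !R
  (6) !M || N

Unit clause (!N) forces N = False.
In (!M || N) only !M is left, so M = False.
In (M || N || R) only R is left, so R = True.
Set S = True.
Check each clause:
  (!N): !N holds.
  (!M || !S): !M holds.
  (M || N || R): R holds.
  (!N || !R): !N holds.
  (!M || !N || !R): !M holds.
  (!M || N): !M holds.
All clauses satisfied.

N = False, S = True, M = False, R = True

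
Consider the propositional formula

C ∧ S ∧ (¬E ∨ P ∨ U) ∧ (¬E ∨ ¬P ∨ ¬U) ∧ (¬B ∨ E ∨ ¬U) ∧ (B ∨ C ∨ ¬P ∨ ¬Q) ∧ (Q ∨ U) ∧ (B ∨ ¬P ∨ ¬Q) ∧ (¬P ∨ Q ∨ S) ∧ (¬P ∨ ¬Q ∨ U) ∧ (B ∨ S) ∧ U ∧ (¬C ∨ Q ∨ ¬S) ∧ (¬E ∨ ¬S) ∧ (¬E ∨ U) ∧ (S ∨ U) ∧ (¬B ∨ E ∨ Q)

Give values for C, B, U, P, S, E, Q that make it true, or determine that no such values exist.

Unit clause (C) forces C = True.
Unit clause (S) forces S = True.
Unit clause (U) forces U = True.
In (¬C ∨ Q ∨ ¬S) only Q is left, so Q = True.
In (¬E ∨ ¬S) only ¬E is left, so E = False.
In (¬B ∨ E ∨ ¬U) only ¬B is left, so B = False.
In (B ∨ ¬P ∨ ¬Q) only ¬P is left, so P = False.
All clauses satisfied.

C=T, B=F, U=T, P=F, S=T, E=F, Q=T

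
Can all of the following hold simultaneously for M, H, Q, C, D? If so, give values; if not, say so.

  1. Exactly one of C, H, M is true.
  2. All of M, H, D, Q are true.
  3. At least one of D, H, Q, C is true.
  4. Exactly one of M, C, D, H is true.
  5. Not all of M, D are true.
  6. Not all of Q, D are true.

Case D = True:
  (2) forces M = True.
  Constraint (4) is violated (M=T, D=T) — contradiction.
Case D = False:
  Constraint (2) is violated (D=F) — contradiction.
Both cases fail — unsatisfiable.

No satisfying assignment exists.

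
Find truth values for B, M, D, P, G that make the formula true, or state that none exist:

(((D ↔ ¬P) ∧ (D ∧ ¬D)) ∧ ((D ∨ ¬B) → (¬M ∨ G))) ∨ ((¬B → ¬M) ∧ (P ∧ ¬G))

B = False; M = False; D = False; P = True; G = False

  (((D ↔ ¬P) ∧ (D ∧ ¬D)) ∧ ((D ∨ ¬B) → (¬M ∨ G))) ∨ ((¬B → ¬M) ∧ (P ∧ ¬G)) = True
    ((D ↔ ¬P) ∧ (D ∧ ¬D)) ∧ ((D ∨ ¬B) → (¬M ∨ G)) = False
      (D ↔ ¬P) ∧ (D ∧ ¬D) = False
        D ↔ ¬P = True
          ¬P = False
        D ∧ ¬D = False
          ¬D = True
      (D ∨ ¬B) → (¬M ∨ G) = True
        D ∨ ¬B = True
          ¬B = True
        ¬M ∨ G = True
          ¬M = True
    (¬B → ¬M) ∧ (P ∧ ¬G) = True
      ¬B → ¬M = True
        ¬B = True
        ¬M = True
      P ∧ ¬G = True
        ¬G = True
The formula evaluates to True.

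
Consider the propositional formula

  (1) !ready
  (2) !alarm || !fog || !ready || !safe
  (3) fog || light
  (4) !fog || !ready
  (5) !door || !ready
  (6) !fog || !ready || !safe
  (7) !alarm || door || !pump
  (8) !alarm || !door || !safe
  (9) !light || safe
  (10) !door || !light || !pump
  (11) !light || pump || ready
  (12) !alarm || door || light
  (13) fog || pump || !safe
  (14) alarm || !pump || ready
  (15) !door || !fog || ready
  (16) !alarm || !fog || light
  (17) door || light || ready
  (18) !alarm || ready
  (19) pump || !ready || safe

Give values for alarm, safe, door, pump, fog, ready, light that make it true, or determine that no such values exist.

The formula is unsatisfiable.

Case ready = True:
  Clause (!ready) is falsified — contradiction.
Case ready = False:
  (!alarm || ready) forces alarm = False.
  (alarm || !pump || ready) forces pump = False.
  (!light || pump || ready) forces light = False.
  (fog || light) forces fog = True.
  (!door || !fog || ready) forces door = False.
  Clause (door || light || ready) is falsified — contradiction.
Both cases fail, so the formula is unsatisfiable.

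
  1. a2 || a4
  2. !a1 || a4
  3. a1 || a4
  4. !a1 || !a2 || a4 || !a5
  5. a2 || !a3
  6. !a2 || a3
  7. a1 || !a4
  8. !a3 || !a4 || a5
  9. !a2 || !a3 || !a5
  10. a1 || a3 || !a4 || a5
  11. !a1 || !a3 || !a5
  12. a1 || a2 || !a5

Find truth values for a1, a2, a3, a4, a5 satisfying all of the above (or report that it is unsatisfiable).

Try a1 = False:
  (a1 || a4) forces a4 = True.
  clause (a1 || !a4) is falsified — backtrack.
So a1 = True.
  then (!a1 || a4) forces a4 = True.
Try a2 = True:
  (!a2 || a3) forces a3 = True.
  (!a3 || !a4 || a5) forces a5 = True.
  clause (!a2 || !a3 || !a5) is falsified — backtrack.
So a2 = False.
  then (a2 || !a3) forces a3 = False.
Set a5 = True.
All clauses satisfied.

a1 = True; a2 = False; a3 = False; a4 = True; a5 = True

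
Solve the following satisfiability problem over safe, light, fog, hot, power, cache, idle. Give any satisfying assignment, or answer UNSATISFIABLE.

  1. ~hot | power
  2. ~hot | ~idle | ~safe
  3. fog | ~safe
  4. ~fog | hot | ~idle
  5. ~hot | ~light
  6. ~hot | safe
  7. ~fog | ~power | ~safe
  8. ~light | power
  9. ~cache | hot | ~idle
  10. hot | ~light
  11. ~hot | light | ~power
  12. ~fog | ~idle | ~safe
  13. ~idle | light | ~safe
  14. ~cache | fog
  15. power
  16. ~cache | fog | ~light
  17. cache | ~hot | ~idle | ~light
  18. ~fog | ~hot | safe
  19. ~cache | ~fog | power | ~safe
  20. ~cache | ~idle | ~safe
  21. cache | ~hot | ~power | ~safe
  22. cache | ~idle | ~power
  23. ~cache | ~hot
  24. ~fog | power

safe = False, light = False, fog = True, hot = False, power = True, cache = False, idle = False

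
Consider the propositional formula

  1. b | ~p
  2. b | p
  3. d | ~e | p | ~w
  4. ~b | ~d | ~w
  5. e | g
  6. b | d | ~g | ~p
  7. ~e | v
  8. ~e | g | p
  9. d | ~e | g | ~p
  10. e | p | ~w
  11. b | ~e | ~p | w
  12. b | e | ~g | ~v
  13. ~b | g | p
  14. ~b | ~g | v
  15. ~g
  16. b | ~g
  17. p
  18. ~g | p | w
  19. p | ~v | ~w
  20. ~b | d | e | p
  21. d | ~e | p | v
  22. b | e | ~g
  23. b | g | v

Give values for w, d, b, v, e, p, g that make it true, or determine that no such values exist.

Unit clause (~g) forces g = False.
Unit clause (p) forces p = True.
In (b | ~p) only b is left, so b = True.
In (e | g) only e is left, so e = True.
In (~e | v) only v is left, so v = True.
In (d | ~e | g | ~p) only d is left, so d = True.
In (~b | ~d | ~w) only ~w is left, so w = False.
All clauses satisfied.

w: False; d: True; b: True; v: True; e: True; p: True; g: False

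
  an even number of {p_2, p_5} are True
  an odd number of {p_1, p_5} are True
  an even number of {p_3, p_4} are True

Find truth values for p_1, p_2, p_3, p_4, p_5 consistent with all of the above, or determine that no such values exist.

p_1: True; p_2: False; p_3: True; p_4: True; p_5: False

{p_2, p_5}: 0 true → even ✓
{p_1, p_5}: 1 true → odd ✓
{p_3, p_4}: 2 true → even ✓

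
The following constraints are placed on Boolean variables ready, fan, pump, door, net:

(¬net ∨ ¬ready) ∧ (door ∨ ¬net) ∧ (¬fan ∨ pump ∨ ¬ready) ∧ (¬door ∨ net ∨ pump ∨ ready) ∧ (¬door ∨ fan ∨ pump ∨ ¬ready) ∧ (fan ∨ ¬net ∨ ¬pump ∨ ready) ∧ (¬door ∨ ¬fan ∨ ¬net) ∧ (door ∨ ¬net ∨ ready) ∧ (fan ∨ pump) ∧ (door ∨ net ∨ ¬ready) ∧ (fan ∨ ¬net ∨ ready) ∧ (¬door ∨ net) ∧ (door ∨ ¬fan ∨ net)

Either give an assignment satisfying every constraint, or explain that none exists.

ready: False; fan: False; pump: True; door: False; net: False

Try ready = True:
  (¬net ∨ ¬ready) forces net = False.
  (door ∨ net ∨ ¬ready) forces door = True.
  clause (¬door ∨ net) is falsified — backtrack.
So ready = False.
Set fan = False.
  then (fan ∨ pump) forces pump = True.
  then (fan ∨ ¬net ∨ ready) forces net = False.
  then (¬door ∨ net) forces door = False.
All clauses satisfied.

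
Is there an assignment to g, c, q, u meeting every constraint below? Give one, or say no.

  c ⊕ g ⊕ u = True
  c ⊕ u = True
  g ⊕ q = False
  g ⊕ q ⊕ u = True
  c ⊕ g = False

g = False; c = False; q = False; u = True

c ⊕ g ⊕ u = F ⊕ F ⊕ T = True ✓
c ⊕ u = F ⊕ T = True ✓
g ⊕ q = F ⊕ F = False ✓
g ⊕ q ⊕ u = F ⊕ F ⊕ T = True ✓
c ⊕ g = F ⊕ F = False ✓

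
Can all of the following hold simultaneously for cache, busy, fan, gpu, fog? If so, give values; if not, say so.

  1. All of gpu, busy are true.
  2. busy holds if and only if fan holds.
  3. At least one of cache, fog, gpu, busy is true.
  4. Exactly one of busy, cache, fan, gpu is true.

Unsatisfiable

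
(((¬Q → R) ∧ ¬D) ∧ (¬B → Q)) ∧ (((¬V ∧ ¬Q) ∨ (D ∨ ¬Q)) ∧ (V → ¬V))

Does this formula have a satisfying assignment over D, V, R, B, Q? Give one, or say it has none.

D: False; V: False; R: True; B: True; Q: False

  ((¬Q → R) ∧ ¬D) ∧ (¬B → Q) = True
    (¬Q → R) ∧ ¬D = True
      ¬Q → R = True
        ¬Q = True
      ¬D = True
    ¬B → Q = True
      ¬B = False
  ((¬V ∧ ¬Q) ∨ (D ∨ ¬Q)) ∧ (V → ¬V) = True
    (¬V ∧ ¬Q) ∨ (D ∨ ¬Q) = True
      ¬V ∧ ¬Q = True
        ¬V = True
        ¬Q = True
      D ∨ ¬Q = True
        ¬Q = True
    V → ¬V = True
      ¬V = True
Both conjuncts True, so the formula holds.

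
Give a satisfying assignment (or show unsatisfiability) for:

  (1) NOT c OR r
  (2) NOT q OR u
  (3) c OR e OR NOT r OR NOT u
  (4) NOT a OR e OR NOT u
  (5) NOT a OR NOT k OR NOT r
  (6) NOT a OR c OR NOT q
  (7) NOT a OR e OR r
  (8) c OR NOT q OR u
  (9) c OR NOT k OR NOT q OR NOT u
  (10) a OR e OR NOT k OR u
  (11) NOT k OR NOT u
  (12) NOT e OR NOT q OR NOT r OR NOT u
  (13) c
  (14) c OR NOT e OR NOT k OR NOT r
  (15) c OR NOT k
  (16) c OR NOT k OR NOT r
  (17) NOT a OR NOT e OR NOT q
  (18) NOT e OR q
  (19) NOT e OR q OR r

Unit clause (c) forces c = True.
In (NOT c OR r) only r is left, so r = True.
Set q = False.
  then (NOT e OR q) forces e = False.
Set a = False.
Set k = False.
Set u = False.
All clauses satisfied.

q=F; a=F; c=T; k=F; e=F; r=T; u=F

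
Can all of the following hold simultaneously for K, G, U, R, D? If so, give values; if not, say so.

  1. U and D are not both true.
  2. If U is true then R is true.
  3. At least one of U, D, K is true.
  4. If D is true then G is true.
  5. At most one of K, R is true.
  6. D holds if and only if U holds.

K = True; G = True; U = False; R = False; D = False

  (1) U=F, D=F — not both ✓
  (2) U=F ⇒ R: vacuous ✓
  (3) {U, D, K}: 1 true — at least one ✓
  (4) D=F ⇒ G: vacuous ✓
  (5) {K, R}: 1 true — at most one ✓
  (6) D=F, U=F — same ✓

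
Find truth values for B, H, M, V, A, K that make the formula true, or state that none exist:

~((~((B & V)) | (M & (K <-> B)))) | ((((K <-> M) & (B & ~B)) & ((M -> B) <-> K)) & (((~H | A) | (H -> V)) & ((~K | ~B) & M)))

B: True; H: False; M: False; V: True; A: True; K: False

  ~((~((B & V)) | (M & (K <-> B)))) | ((((K <-> M) & (B & ~B)) & ((M -> B) <-> K)) & (((~H | A) | (H -> V)) & ((~K | ~B) & M))) = True
    ~((~((B & V)) | (M & (K <-> B)))) = True
      ~((B & V)) | (M & (K <-> B)) = False
        ~((B & V)) = False
          B & V = True
        M & (K <-> B) = False
          K <-> B = False
    (((K <-> M) & (B & ~B)) & ((M -> B) <-> K)) & (((~H | A) | (H -> V)) & ((~K | ~B) & M)) = False
      ((K <-> M) & (B & ~B)) & ((M -> B) <-> K) = False
        (K <-> M) & (B & ~B) = False
          K <-> M = True
          B & ~B = False
            ~B = False
        (M -> B) <-> K = False
          M -> B = True
      ((~H | A) | (H -> V)) & ((~K | ~B) & M) = False
        (~H | A) | (H -> V) = True
          ~H | A = True
            ~H = True
          H -> V = True
        (~K | ~B) & M = False
          ~K | ~B = True
            ~K = True
            ~B = False
The formula evaluates to True.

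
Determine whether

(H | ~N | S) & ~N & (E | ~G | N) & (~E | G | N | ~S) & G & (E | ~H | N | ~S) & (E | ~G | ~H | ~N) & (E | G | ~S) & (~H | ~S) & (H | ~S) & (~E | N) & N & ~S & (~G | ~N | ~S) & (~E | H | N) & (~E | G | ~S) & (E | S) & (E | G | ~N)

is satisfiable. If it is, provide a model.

Case N = True:
  Clause (~N) is falsified — contradiction.
Case N = False:
  Clause (N) is falsified — contradiction.
Both cases fail, so the formula is unsatisfiable.

No satisfying assignment exists.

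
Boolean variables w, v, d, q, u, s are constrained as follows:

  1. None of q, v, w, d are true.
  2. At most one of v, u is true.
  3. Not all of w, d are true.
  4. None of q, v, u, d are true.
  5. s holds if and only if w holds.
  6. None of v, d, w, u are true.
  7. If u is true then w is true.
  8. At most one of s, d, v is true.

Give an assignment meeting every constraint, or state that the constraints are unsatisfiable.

w=F, v=F, d=F, q=F, u=F, s=F

  (1) {q, v, w, d}: 0 true — none ✓
  (2) {v, u}: 0 true — at most one ✓
  (3) {w, d}: 0/2 true — not all ✓
  (4) {q, v, u, d}: 0 true — none ✓
  (5) s=F, w=F — same ✓
  (6) {v, d, w, u}: 0 true — none ✓
  (7) u=F ⇒ w: vacuous ✓
  (8) {s, d, v}: 0 true — at most one ✓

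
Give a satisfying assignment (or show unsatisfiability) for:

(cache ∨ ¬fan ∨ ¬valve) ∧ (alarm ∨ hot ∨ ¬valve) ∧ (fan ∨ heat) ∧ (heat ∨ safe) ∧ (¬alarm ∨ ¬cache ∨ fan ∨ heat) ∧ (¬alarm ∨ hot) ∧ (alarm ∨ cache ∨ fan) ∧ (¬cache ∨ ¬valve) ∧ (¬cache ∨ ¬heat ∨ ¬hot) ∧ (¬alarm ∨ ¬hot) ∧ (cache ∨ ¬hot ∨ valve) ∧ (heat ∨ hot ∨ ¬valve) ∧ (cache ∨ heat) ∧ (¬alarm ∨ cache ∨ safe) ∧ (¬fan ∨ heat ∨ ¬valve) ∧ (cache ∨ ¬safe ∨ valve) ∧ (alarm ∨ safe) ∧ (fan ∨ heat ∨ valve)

Set hot = True.
  then (¬alarm ∨ ¬hot) forces alarm = False.
  then (alarm ∨ safe) forces safe = True.
Set heat = False.
  then (fan ∨ heat) forces fan = True.
  then (cache ∨ heat) forces cache = True.
  then (¬fan ∨ heat ∨ ¬valve) forces valve = False.
All clauses satisfied.

hot = True, heat = False, cache = True, valve = False, fan = True, safe = True, alarm = False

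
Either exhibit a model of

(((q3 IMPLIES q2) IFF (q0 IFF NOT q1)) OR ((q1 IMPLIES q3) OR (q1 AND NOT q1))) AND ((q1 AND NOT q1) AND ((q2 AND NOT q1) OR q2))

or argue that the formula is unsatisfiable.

The formula is unsatisfiable.

Case q1 = True: the conjunct NOT q1 is False.
Case q1 = False: the conjunct q1 is False.
Both cases fail — unsatisfiable.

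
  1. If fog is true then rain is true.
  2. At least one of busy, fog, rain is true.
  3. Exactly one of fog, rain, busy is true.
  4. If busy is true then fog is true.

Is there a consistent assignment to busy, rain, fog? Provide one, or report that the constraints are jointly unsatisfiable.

busy = False; rain = True; fog = False

  (1) fog=F ⇒ rain: vacuous ✓
  (2) {busy, fog, rain}: 1 true — at least one ✓
  (3) {fog, rain, busy}: 1 true — exactly one ✓
  (4) busy=F ⇒ fog: vacuous ✓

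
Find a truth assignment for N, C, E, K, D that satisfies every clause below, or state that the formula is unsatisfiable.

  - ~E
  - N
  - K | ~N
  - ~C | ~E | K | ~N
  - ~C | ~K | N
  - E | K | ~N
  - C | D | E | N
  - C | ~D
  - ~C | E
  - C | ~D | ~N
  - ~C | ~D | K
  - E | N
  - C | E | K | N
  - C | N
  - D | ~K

Unsatisfiable

Case N = True:
  (~E) forces E = False.
  (K | ~N) forces K = True.
  (~C | E) forces C = False.
  (C | ~D) forces D = False.
  Clause (D | ~K) is falsified — contradiction.
Case N = False:
  Clause (N) is falsified — contradiction.
Both cases fail, so the formula is unsatisfiable.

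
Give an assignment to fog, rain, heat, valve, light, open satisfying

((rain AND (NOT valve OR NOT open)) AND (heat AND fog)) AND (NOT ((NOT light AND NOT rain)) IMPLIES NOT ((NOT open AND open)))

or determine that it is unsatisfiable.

fog: True; rain: True; heat: True; valve: False; light: True; open: False

  (rain AND (NOT valve OR NOT open)) AND (heat AND fog) = True
    rain AND (NOT valve OR NOT open) = True
      NOT valve OR NOT open = True
        NOT valve = True
        NOT open = True
    heat AND fog = True
  NOT ((NOT light AND NOT rain)) IMPLIES NOT ((NOT open AND open)) = True
    NOT ((NOT light AND NOT rain)) = True
      NOT light AND NOT rain = False
        NOT light = False
        NOT rain = False
    NOT ((NOT open AND open)) = True
      NOT open AND open = False
        NOT open = True
Both conjuncts True, so the formula holds.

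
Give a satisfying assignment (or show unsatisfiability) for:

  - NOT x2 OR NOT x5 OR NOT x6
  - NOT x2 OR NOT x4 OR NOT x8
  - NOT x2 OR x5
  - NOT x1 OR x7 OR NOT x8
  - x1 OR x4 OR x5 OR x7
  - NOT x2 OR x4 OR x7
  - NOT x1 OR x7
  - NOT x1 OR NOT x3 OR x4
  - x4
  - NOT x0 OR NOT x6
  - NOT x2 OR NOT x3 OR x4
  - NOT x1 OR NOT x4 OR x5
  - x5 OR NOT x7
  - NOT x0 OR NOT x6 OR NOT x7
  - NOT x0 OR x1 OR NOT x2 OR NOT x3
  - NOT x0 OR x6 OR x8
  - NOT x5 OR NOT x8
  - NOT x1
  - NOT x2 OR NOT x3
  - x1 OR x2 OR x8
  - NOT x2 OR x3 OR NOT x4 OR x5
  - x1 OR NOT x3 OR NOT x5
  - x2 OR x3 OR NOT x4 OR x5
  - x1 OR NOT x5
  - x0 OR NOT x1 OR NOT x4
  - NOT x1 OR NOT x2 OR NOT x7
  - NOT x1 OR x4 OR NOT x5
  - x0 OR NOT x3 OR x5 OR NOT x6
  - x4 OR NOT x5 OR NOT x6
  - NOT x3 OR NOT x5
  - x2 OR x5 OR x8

x0: True, x1: False, x2: False, x3: True, x4: True, x5: False, x6: False, x7: False, x8: True

Unit clause (x4) forces x4 = True.
Unit clause (NOT x1) forces x1 = False.
In (x1 OR NOT x5) only NOT x5 is left, so x5 = False.
In (NOT x2 OR x5) only NOT x2 is left, so x2 = False.
In (x5 OR NOT x7) only NOT x7 is left, so x7 = False.
In (x1 OR x2 OR x8) only x8 is left, so x8 = True.
In (x2 OR x3 OR NOT x4 OR x5) only x3 is left, so x3 = True.
Set x0 = True.
  then (NOT x0 OR NOT x6) forces x6 = False.
All clauses satisfied.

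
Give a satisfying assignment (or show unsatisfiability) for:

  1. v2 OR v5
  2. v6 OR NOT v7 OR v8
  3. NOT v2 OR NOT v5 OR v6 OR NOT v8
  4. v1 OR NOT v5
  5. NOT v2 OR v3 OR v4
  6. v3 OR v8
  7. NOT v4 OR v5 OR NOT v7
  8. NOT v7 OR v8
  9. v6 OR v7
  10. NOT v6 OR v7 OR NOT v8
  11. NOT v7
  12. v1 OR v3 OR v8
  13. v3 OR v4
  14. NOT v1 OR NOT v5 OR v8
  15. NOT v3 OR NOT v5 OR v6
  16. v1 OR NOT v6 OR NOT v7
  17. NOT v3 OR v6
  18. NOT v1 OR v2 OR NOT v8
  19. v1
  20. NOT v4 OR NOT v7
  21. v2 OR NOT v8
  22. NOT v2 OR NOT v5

Unit clause (NOT v7) forces v7 = False.
Unit clause (v1) forces v1 = True.
In (v6 OR v7) only v6 is left, so v6 = True.
In (NOT v6 OR v7 OR NOT v8) only NOT v8 is left, so v8 = False.
In (NOT v1 OR NOT v5 OR v8) only NOT v5 is left, so v5 = False.
In (v2 OR v5) only v2 is left, so v2 = True.
In (v3 OR v8) only v3 is left, so v3 = True.
Set v4 = True.
All clauses satisfied.

v1=T, v2=T, v3=T, v4=T, v5=F, v6=T, v7=F, v8=F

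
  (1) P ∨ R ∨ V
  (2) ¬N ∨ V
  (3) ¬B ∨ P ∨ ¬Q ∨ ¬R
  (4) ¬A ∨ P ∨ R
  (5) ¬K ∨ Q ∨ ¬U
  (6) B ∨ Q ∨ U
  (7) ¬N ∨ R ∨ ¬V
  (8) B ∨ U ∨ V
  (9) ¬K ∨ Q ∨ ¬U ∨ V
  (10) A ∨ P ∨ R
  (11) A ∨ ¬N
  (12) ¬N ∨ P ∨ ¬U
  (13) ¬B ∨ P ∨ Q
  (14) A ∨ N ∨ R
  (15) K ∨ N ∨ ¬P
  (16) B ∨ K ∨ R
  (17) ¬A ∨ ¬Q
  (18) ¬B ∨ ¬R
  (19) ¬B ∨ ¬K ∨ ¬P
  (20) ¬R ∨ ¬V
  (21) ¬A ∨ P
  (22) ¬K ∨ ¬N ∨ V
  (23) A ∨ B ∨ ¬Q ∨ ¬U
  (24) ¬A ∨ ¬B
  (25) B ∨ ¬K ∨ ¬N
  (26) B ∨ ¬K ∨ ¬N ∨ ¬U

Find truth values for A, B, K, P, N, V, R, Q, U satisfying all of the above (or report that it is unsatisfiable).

Set A = False.
  then (A ∨ ¬N) forces N = False.
  then (A ∨ N ∨ R) forces R = True.
  then (¬B ∨ ¬R) forces B = False.
  then (¬R ∨ ¬V) forces V = False.
  then (B ∨ U ∨ V) forces U = True.
  then (A ∨ B ∨ ¬Q ∨ ¬U) forces Q = False.
  then (¬K ∨ Q ∨ ¬U) forces K = False.
  then (K ∨ N ∨ ¬P) forces P = False.
All clauses satisfied.

A = False; B = False; K = False; P = False; N = False; V = False; R = True; Q = False; U = True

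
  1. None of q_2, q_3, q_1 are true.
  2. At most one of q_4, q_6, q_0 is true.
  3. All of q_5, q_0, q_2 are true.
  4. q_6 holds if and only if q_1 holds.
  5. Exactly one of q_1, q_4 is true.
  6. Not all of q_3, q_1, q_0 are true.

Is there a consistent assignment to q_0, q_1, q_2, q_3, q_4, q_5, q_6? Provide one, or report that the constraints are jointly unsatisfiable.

Case q_2 = True:
  Constraint (1) is violated (q_2=T) — contradiction.
Case q_2 = False:
  Constraint (3) is violated (q_2=F) — contradiction.
Both cases fail — unsatisfiable.

Unsatisfiable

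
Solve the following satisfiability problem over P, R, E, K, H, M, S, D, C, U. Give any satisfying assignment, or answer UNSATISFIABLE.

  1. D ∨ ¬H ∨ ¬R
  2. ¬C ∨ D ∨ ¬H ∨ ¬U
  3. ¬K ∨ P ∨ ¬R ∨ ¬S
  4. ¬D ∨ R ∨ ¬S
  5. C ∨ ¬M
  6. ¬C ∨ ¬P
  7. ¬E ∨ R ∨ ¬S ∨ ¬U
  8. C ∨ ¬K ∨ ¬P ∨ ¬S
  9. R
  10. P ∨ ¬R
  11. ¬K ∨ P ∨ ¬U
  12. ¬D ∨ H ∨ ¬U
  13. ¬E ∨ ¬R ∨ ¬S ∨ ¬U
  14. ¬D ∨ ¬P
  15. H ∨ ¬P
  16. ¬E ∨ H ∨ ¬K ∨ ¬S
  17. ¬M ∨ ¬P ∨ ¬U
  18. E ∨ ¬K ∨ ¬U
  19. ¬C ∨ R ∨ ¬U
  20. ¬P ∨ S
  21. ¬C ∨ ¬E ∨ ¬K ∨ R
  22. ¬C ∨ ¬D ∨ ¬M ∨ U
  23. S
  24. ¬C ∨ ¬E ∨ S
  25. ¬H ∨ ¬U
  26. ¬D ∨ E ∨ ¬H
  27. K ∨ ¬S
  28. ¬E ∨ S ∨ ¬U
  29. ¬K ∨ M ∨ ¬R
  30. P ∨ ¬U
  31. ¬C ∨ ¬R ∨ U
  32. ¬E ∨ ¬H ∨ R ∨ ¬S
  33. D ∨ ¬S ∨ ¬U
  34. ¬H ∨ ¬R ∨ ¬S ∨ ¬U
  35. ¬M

The formula is unsatisfiable.

Case R = True:
  (P ∨ ¬R) forces P = True.
  (¬C ∨ ¬P) forces C = False.
  (C ∨ ¬M) forces M = False.
  (¬D ∨ ¬P) forces D = False.
  (D ∨ ¬H ∨ ¬R) forces H = False.
  Clause (H ∨ ¬P) is falsified — contradiction.
Case R = False:
  Clause (R) is falsified — contradiction.
Both cases fail, so the formula is unsatisfiable.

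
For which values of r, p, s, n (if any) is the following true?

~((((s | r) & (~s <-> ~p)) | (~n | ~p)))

r=T, p=T, s=F, n=T

  ~((((s | r) & (~s <-> ~p)) | (~n | ~p))) = True
    ((s | r) & (~s <-> ~p)) | (~n | ~p) = False
      (s | r) & (~s <-> ~p) = False
        s | r = True
        ~s <-> ~p = False
          ~s = True
          ~p = False
      ~n | ~p = False
        ~n = False
        ~p = False
The formula evaluates to True.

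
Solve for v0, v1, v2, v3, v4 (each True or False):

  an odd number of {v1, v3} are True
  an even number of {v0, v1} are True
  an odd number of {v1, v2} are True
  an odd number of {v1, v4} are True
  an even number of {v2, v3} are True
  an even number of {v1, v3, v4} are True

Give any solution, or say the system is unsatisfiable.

v0=F; v1=F; v2=T; v3=T; v4=T

{v1, v3}: 1 true → odd ✓
{v0, v1}: 0 true → even ✓
{v1, v2}: 1 true → odd ✓
{v1, v4}: 1 true → odd ✓
{v2, v3}: 2 true → even ✓
{v1, v3, v4}: 2 true → even ✓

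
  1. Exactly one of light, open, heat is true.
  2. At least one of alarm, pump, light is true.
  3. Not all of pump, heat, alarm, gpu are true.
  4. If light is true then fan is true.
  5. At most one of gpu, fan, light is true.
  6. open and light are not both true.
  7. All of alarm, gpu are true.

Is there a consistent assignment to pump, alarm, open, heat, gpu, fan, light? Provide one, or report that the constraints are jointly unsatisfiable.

pump = False, alarm = True, open = True, heat = False, gpu = True, fan = False, light = False

  (1) {light, open, heat}: 1 true — exactly one ✓
  (2) {alarm, pump, light}: 1 true — at least one ✓
  (3) {pump, heat, alarm, gpu}: 2/4 true — not all ✓
  (4) light=F ⇒ fan: vacuous ✓
  (5) {gpu, fan, light}: 1 true — at most one ✓
  (6) open=T, light=F — not both ✓
  (7) {alarm, gpu}: all 2 true ✓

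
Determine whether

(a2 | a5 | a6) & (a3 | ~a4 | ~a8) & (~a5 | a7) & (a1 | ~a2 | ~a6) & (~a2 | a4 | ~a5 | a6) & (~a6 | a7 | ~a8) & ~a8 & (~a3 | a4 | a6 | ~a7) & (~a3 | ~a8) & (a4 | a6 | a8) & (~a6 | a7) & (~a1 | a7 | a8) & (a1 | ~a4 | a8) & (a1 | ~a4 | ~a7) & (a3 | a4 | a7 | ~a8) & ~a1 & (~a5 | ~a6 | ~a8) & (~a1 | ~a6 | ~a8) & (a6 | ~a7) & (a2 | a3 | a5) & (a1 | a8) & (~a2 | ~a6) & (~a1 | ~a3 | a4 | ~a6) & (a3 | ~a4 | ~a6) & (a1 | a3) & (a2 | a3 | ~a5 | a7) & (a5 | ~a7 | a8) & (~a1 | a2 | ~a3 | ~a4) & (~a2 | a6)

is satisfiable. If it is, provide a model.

Unsatisfiable — no assignment works.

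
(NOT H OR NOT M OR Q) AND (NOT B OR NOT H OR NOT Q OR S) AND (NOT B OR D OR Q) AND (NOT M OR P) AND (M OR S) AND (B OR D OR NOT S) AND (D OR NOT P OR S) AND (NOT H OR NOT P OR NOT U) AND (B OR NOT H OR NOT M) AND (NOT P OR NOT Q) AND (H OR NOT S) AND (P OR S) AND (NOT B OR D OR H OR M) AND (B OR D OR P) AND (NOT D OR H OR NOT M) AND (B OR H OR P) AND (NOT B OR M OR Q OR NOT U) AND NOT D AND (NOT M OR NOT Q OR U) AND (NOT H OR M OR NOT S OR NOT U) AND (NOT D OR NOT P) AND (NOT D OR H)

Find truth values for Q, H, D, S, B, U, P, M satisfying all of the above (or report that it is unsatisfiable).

Q = True, H = True, D = False, S = True, B = True, U = False, P = False, M = False

Unit clause (NOT D) forces D = False.
Set Q = True.
  then (NOT P OR NOT Q) forces P = False.
  then (P OR S) forces S = True.
  then (B OR D OR P) forces B = True.
  then (NOT M OR P) forces M = False.
  then (H OR NOT S) forces H = True.
  then (NOT H OR M OR NOT S OR NOT U) forces U = False.
All clauses satisfied.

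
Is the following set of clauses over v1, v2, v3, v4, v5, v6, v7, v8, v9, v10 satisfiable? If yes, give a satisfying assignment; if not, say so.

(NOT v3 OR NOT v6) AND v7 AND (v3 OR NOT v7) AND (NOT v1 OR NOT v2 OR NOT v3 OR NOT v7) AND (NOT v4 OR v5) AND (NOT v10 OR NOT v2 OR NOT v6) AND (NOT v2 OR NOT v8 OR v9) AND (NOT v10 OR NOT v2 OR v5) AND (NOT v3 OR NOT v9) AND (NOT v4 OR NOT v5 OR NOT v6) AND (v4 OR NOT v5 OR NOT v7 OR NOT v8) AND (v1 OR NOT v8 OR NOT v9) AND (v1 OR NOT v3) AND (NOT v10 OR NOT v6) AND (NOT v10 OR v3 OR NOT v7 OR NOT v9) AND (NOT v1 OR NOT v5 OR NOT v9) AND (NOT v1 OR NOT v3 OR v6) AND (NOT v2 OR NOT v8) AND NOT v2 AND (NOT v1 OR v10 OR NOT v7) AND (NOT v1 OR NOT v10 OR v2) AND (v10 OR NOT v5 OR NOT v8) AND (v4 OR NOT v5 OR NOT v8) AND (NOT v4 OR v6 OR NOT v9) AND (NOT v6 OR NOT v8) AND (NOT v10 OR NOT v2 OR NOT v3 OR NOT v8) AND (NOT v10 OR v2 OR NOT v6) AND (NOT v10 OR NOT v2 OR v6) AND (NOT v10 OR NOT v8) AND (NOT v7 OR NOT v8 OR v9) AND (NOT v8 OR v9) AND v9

The formula is unsatisfiable.

Case v9 = True:
  (v7) forces v7 = True.
  (v3 OR NOT v7) forces v3 = True.
  Clause (NOT v3 OR NOT v9) is falsified — contradiction.
Case v9 = False:
  Clause (v9) is falsified — contradiction.
Both cases fail, so the formula is unsatisfiable.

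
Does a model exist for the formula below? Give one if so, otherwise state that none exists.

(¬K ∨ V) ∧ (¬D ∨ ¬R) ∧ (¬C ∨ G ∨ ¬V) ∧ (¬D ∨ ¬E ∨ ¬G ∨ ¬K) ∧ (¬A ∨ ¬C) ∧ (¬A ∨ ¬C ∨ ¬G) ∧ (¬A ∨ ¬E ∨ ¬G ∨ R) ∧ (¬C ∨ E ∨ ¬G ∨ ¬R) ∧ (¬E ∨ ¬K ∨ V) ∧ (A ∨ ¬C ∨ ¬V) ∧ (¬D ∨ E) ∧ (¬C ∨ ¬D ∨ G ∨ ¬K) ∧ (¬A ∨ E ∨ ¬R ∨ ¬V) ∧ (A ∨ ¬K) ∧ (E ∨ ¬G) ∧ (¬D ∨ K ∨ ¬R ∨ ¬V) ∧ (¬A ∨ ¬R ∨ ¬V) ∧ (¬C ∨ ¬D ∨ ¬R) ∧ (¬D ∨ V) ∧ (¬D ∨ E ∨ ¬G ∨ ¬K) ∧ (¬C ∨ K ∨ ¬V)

V: True, K: True, A: True, C: False, G: False, E: False, R: False, D: False

Set V = True.
Set K = True.
  then (A ∨ ¬K) forces A = True.
  then (¬A ∨ ¬R ∨ ¬V) forces R = False.
  then (¬A ∨ ¬C) forces C = False.
Try G = True:
  (¬A ∨ ¬E ∨ ¬G ∨ R) forces E = False.
  clause (E ∨ ¬G) is falsified — backtrack.
So G = False.
Set E = False.
  then (¬D ∨ E) forces D = False.
All clauses satisfied.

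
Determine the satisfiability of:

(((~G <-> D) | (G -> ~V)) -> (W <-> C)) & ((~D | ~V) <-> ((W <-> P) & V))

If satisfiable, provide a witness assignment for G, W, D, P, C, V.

G = True; W = False; D = True; P = True; C = False; V = True

  ((~G <-> D) | (G -> ~V)) -> (W <-> C) = True
    (~G <-> D) | (G -> ~V) = False
      ~G <-> D = False
        ~G = False
      G -> ~V = False
        ~V = False
    W <-> C = True
  (~D | ~V) <-> ((W <-> P) & V) = True
    ~D | ~V = False
      ~D = False
      ~V = False
    (W <-> P) & V = False
      W <-> P = False
Both conjuncts True, so the formula holds.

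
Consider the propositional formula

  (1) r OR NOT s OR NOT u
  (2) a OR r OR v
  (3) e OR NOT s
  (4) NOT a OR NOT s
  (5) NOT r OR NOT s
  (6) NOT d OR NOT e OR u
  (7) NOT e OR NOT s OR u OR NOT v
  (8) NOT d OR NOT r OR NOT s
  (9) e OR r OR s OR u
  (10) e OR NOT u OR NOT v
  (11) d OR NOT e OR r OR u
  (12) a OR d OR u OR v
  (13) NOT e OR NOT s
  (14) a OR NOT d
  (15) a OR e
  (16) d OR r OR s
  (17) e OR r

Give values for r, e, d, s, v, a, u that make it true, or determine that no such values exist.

Set r = True.
  then (NOT r OR NOT s) forces s = False.
Set e = True.
Set d = False.
Set v = False.
Set a = False.
  then (a OR d OR u OR v) forces u = True.
All clauses satisfied.

r=T, e=T, d=F, s=F, v=F, a=F, u=T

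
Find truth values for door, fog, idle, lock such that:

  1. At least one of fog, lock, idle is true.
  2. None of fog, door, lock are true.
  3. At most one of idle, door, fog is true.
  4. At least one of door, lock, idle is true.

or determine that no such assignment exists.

door = False, fog = False, idle = True, lock = False

  (1) {fog, lock, idle}: 1 true — at least one ✓
  (2) {fog, door, lock}: 0 true — none ✓
  (3) {idle, door, fog}: 1 true — at most one ✓
  (4) {door, lock, idle}: 1 true — at least one ✓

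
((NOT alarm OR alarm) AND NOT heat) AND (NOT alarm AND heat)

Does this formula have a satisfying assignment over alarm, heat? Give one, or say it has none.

Unsatisfiable

Case heat = True: the conjunct NOT heat is False.
Case heat = False: the conjunct heat is False.
Both cases fail — unsatisfiable.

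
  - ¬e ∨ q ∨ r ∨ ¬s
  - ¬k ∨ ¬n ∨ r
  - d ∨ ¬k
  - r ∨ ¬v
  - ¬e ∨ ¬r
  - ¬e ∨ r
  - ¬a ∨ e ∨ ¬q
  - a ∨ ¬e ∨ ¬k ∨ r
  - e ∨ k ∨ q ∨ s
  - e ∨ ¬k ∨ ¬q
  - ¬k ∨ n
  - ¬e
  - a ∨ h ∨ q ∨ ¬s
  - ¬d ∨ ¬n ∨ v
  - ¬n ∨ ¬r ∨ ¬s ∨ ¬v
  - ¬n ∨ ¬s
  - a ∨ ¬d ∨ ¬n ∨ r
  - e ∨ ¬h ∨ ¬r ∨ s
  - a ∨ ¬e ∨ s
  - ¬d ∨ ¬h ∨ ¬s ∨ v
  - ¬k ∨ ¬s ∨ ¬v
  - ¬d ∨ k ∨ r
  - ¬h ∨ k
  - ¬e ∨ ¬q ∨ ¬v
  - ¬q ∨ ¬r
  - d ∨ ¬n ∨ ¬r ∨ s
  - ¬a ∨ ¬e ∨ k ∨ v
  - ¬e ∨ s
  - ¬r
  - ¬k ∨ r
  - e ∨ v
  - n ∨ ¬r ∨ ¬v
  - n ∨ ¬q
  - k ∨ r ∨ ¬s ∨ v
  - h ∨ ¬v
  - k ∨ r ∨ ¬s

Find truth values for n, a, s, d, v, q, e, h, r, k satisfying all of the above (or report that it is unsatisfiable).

Case v = True:
  (r ∨ ¬v) forces r = True.
  Clause (¬r) is falsified — contradiction.
Case v = False:
  (¬e) forces e = False.
  Clause (e ∨ v) is falsified — contradiction.
Both cases fail, so the formula is unsatisfiable.

UNSATISFIABLE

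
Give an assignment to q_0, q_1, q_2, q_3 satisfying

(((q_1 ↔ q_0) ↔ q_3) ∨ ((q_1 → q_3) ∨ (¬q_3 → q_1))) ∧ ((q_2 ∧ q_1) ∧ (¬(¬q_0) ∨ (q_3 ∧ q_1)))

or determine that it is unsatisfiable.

q_0: False, q_1: True, q_2: True, q_3: True

  ((q_1 ↔ q_0) ↔ q_3) ∨ ((q_1 → q_3) ∨ (¬q_3 → q_1)) = True
    (q_1 ↔ q_0) ↔ q_3 = False
      q_1 ↔ q_0 = False
    (q_1 → q_3) ∨ (¬q_3 → q_1) = True
      q_1 → q_3 = True
      ¬q_3 → q_1 = True
        ¬q_3 = False
  (q_2 ∧ q_1) ∧ (¬(¬q_0) ∨ (q_3 ∧ q_1)) = True
    q_2 ∧ q_1 = True
    ¬(¬q_0) ∨ (q_3 ∧ q_1) = True
      ¬(¬q_0) = False
        ¬q_0 = True
      q_3 ∧ q_1 = True
Both conjuncts True, so the formula holds.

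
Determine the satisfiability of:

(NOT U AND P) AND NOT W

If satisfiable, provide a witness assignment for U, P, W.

U: False, P: True, W: False

  NOT U AND P = True
    NOT U = True
  NOT W = True
Both conjuncts True, so the formula holds.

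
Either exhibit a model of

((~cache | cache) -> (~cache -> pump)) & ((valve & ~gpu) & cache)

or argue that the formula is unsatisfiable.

cache = True, valve = True, pump = True, gpu = False

  (~cache | cache) -> (~cache -> pump) = True
    ~cache | cache = True
      ~cache = False
    ~cache -> pump = True
      ~cache = False
  (valve & ~gpu) & cache = True
    valve & ~gpu = True
      ~gpu = True
Both conjuncts True, so the formula holds.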